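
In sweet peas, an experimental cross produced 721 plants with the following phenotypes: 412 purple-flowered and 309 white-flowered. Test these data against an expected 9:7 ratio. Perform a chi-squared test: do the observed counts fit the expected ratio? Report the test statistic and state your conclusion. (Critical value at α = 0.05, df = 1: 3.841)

Under the 9:7 hypothesis (Σ ratio = 16, N = 721):
  purple-flowered: 721 × 9/16 = 405.5625
  white-flowered: 721 × 7/16 = 315.4375
χ² = Σ (O − E)² / E
  purple-flowered: (412 − 405.5625)² / 405.5625 = 0.1022
  white-flowered: (309 − 315.4375)² / 315.4375 = 0.1314
χ² = 0.1022 + 0.1314 = 0.2336 ≈ 0.234
Degrees of freedom = 2 − 1 = 1; critical value at α = 0.05 is 3.841.
Since 0.234 < 3.841, we fail to reject the null hypothesis — the data are consistent with the 9:7 ratio.

0.234; consistent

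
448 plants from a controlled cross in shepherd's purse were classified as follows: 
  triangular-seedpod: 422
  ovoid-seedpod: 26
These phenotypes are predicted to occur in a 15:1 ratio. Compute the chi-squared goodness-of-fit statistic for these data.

The 15:1 ratio has 16 parts, so with N = 448 the expected counts are:
  triangular-seedpod: 448 × 15/16 = 420
  ovoid-seedpod: 448 × 1/16 = 28
χ² = Σ (O − E)² / E
  triangular-seedpod: (422 − 420)² / 420 = 0.0095
  ovoid-seedpod: (26 − 28)² / 28 = 0.1429
χ² = 0.0095 + 0.1429 = 0.1524 ≈ 0.152

0.152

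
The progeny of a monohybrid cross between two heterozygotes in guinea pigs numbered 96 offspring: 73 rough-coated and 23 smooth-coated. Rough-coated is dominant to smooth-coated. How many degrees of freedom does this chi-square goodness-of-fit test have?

1

For a monohybrid cross between heterozygotes with complete dominance, the expected phenotypic ratio is 3:1.
A goodness-of-fit test with 2 phenotype classes has df = 2 − 1 = 1.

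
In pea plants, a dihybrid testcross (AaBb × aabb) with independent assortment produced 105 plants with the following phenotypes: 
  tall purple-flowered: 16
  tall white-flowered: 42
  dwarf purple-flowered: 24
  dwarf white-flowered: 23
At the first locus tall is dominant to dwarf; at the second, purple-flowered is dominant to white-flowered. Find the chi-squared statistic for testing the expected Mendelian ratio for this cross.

A dihybrid testcross with independent assortment gives a 1:1:1:1 ratio.
The 1:1:1:1 ratio has 4 parts, so with N = 105 the expected counts are:
  tall purple-flowered: 105 × 1/4 = 26.25
  tall white-flowered: 105 × 1/4 = 26.25
  dwarf purple-flowered: 105 × 1/4 = 26.25
  dwarf white-flowered: 105 × 1/4 = 26.25
χ² = Σ (O − E)² / E
  tall purple-flowered: (16 − 26.25)² / 26.25 = 4.0024
  tall white-flowered: (42 − 26.25)² / 26.25 = 9.4500
  dwarf purple-flowered: (24 − 26.25)² / 26.25 = 0.1929
  dwarf white-flowered: (23 − 26.25)² / 26.25 = 0.4024
χ² = 4.0024 + 9.4500 + 0.1929 + 0.4024 = 14.0477 ≈ 14.048

14.048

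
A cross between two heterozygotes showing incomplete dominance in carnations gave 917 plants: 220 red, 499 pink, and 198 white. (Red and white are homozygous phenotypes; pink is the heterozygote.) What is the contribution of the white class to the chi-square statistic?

With incomplete dominance, a heterozygote × heterozygote cross gives a 1:2:1 phenotypic ratio.
Total ratio parts = 4. Expected numbers out of 917:
  red: 917 × 1/4 = 229.25
  pink: 917 × 2/4 = 458.5
  white: 917 × 1/4 = 229.25
Contribution of white: (198 − 229.25)² / 229.25 = 4.2598

4.260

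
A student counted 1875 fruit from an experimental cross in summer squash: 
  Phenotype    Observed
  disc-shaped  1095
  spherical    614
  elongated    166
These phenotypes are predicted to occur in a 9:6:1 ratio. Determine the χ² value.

The 9:6:1 ratio has 16 parts, so with N = 1875 the expected counts are:
  disc-shaped: 1875 × 9/16 = 1054.6875
  spherical: 1875 × 6/16 = 703.125
  elongated: 1875 × 1/16 = 117.1875
χ² = Σ (O − E)² / E
  disc-shaped: (1095 − 1054.6875)² / 1054.6875 = 1.5408
  spherical: (614 − 703.125)² / 703.125 = 11.2971
  elongated: (166 − 117.1875)² / 117.1875 = 20.3320
χ² = 1.5408 + 11.2971 + 20.3320 = 33.1699 ≈ 33.170

33.170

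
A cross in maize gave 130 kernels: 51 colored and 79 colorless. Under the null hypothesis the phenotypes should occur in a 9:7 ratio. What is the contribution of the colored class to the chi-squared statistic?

Expected counts for N = 130 under a 9:7 ratio (total parts = 16):
  colored: 130 × 9/16 = 73.125
  colorless: 130 × 7/16 = 56.875
Contribution of colored: (51 − 73.125)² / 73.125 = 6.6942

6.694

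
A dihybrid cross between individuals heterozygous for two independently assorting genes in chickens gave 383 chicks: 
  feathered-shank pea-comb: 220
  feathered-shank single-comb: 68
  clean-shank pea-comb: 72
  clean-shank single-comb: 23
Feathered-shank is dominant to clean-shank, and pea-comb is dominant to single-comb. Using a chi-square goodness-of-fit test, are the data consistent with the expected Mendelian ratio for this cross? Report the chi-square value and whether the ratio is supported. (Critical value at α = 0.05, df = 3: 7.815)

A dihybrid F₂ with independent assortment and complete dominance at both loci gives a 9:3:3:1 phenotypic ratio.
Under the 9:3:3:1 hypothesis (Σ ratio = 16, N = 383):
  feathered-shank pea-comb: 383 × 9/16 = 215.4375
  feathered-shank single-comb: 383 × 3/16 = 71.8125
  clean-shank pea-comb: 383 × 3/16 = 71.8125
  clean-shank single-comb: 383 × 1/16 = 23.9375
χ² = Σ (O − E)² / E
  feathered-shank pea-comb: (220 − 215.4375)² / 215.4375 = 0.0966
  feathered-shank single-comb: (68 − 71.8125)² / 71.8125 = 0.2024
  clean-shank pea-comb: (72 − 71.8125)² / 71.8125 = 0.0005
  clean-shank single-comb: (23 − 23.9375)² / 23.9375 = 0.0367
χ² = 0.0966 + 0.2024 + 0.0005 + 0.0367 = 0.3362 ≈ 0.336
Degrees of freedom = 4 − 1 = 3; critical value at α = 0.05 is 7.815.
Since 0.336 < 7.815, we fail to reject the null hypothesis — the data are consistent with the 9:3:3:1 ratio.

0.336; consistent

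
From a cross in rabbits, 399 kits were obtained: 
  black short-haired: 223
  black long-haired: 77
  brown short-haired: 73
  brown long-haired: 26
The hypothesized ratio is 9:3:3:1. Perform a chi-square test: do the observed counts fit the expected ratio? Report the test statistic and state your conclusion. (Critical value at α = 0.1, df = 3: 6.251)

Total ratio parts = 16. Expected numbers out of 399:
  black short-haired: 399 × 9/16 = 224.4375
  black long-haired: 399 × 3/16 = 74.8125
  brown short-haired: 399 × 3/16 = 74.8125
  brown long-haired: 399 × 1/16 = 24.9375
χ² = Σ (O − E)² / E
  black short-haired: (223 − 224.4375)² / 224.4375 = 0.0092
  black long-haired: (77 − 74.8125)² / 74.8125 = 0.0640
  brown short-haired: (73 − 74.8125)² / 74.8125 = 0.0439
  brown long-haired: (26 − 24.9375)² / 24.9375 = 0.0453
χ² = 0.0092 + 0.0640 + 0.0439 + 0.0453 = 0.1624 ≈ 0.162
Degrees of freedom = 4 − 1 = 3; critical value at α = 0.1 is 6.251.
Since 0.162 < 6.251, we fail to reject the null hypothesis — the data are consistent with the 9:3:3:1 ratio.

0.162; consistent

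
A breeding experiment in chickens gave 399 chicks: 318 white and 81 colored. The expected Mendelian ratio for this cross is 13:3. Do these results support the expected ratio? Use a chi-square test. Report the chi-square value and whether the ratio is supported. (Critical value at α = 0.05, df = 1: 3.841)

0.630; consistent

Total ratio parts = 16. Expected numbers out of 399:
  white: 399 × 13/16 = 324.1875
  colored: 399 × 3/16 = 74.8125
χ² = Σ (O − E)² / E
  white: (318 − 324.1875)² / 324.1875 = 0.1181
  colored: (81 − 74.8125)² / 74.8125 = 0.5117
χ² = 0.1181 + 0.5117 = 0.6298 ≈ 0.630
Degrees of freedom = 2 − 1 = 1; critical value at α = 0.05 is 3.841.
Since 0.630 < 3.841, we fail to reject the null hypothesis — the data are consistent with the 13:3 ratio.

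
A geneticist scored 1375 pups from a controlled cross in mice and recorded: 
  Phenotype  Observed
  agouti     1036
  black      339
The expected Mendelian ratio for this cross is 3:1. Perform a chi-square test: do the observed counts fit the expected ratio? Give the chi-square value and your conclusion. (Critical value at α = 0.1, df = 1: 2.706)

0.088; consistent

Expected counts for N = 1375 under a 3:1 ratio (total parts = 4):
  agouti: 1375 × 3/4 = 1031.25
  black: 1375 × 1/4 = 343.75
χ² = Σ (O − E)² / E
  agouti: (1036 − 1031.25)² / 1031.25 = 0.0219
  black: (339 − 343.75)² / 343.75 = 0.0656
χ² = 0.0219 + 0.0656 = 0.0875 ≈ 0.088
Degrees of freedom = 2 − 1 = 1; critical value at α = 0.1 is 2.706.
Since 0.088 < 2.706, we fail to reject the null hypothesis — the data are consistent with the 3:1 ratio.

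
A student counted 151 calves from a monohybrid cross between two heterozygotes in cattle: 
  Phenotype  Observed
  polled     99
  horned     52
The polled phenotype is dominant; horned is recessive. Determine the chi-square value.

7.172

For a monohybrid cross between heterozygotes with complete dominance, the expected phenotypic ratio is 3:1.
Under the 3:1 hypothesis (Σ ratio = 4, N = 151):
  polled: 151 × 3/4 = 113.25
  horned: 151 × 1/4 = 37.75
χ² = Σ (O − E)² / E
  polled: (99 − 113.25)² / 113.25 = 1.7930
  horned: (52 − 37.75)² / 37.75 = 5.3791
χ² = 1.7930 + 5.3791 = 7.1721 ≈ 7.172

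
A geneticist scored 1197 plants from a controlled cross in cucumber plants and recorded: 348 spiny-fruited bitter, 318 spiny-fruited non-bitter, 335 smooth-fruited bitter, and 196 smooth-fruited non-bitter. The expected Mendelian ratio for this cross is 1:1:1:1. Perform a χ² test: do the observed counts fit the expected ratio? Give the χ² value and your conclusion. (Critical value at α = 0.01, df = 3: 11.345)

Total ratio parts = 4. Expected numbers out of 1197:
  spiny-fruited bitter: 1197 × 1/4 = 299.25
  spiny-fruited non-bitter: 1197 × 1/4 = 299.25
  smooth-fruited bitter: 1197 × 1/4 = 299.25
  smooth-fruited non-bitter: 1197 × 1/4 = 299.25
χ² = Σ (O − E)² / E
  spiny-fruited bitter: (348 − 299.25)² / 299.25 = 7.9417
  spiny-fruited non-bitter: (318 − 299.25)² / 299.25 = 1.1748
  smooth-fruited bitter: (335 − 299.25)² / 299.25 = 4.2709
  smooth-fruited non-bitter: (196 − 299.25)² / 299.25 = 35.6243
χ² = 7.9417 + 1.1748 + 4.2709 + 35.6243 = 49.0117 ≈ 49.012
Degrees of freedom = 4 − 1 = 3; critical value at α = 0.01 is 11.345.
Since 49.012 > 11.345, we reject the null hypothesis — the data do not fit the 1:1:1:1 ratio.

49.012; not consistent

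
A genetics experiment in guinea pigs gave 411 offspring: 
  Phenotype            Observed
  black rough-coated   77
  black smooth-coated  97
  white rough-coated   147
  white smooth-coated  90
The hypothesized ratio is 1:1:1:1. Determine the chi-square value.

Expected counts for N = 411 under a 1:1:1:1 ratio (total parts = 4):
  black rough-coated: 411 × 1/4 = 102.75
  black smooth-coated: 411 × 1/4 = 102.75
  white rough-coated: 411 × 1/4 = 102.75
  white smooth-coated: 411 × 1/4 = 102.75
χ² = Σ (O − E)² / E
  black rough-coated: (77 − 102.75)² / 102.75 = 6.4532
  black smooth-coated: (97 − 102.75)² / 102.75 = 0.3218
  white rough-coated: (147 − 102.75)² / 102.75 = 19.0566
  white smooth-coated: (90 − 102.75)² / 102.75 = 1.5821
χ² = 6.4532 + 0.3218 + 19.0566 + 1.5821 = 27.4137 ≈ 27.414

27.414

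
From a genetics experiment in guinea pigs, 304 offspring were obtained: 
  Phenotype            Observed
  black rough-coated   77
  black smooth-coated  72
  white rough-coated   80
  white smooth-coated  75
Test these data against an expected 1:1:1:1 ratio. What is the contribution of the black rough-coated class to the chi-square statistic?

Under the 1:1:1:1 hypothesis (Σ ratio = 4, N = 304):
  black rough-coated: 304 × 1/4 = 76
  black smooth-coated: 304 × 1/4 = 76
  white rough-coated: 304 × 1/4 = 76
  white smooth-coated: 304 × 1/4 = 76
Contribution of black rough-coated: (77 − 76)² / 76 = 0.0132

0.013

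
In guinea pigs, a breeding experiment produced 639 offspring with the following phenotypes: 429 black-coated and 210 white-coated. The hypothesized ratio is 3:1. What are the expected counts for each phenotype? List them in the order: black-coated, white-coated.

Expected counts for N = 639 under a 3:1 ratio (total parts = 4):
  black-coated: 639 × 3/4 = 479.25
  white-coated: 639 × 1/4 = 159.75

479.25, 159.75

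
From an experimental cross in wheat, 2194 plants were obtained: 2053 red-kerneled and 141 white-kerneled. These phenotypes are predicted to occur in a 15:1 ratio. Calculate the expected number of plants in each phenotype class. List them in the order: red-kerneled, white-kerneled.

Expected counts for N = 2194 under a 15:1 ratio (total parts = 16):
  red-kerneled: 2194 × 15/16 = 2056.875
  white-kerneled: 2194 × 1/16 = 137.125

2056.875, 137.125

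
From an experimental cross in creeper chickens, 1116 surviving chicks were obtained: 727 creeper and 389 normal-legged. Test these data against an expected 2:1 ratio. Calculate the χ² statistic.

Under the 2:1 hypothesis (Σ ratio = 3, N = 1116):
  creeper: 1116 × 2/3 = 744
  normal-legged: 1116 × 1/3 = 372
χ² = Σ (O − E)² / E
  creeper: (727 − 744)² / 744 = 0.3884
  normal-legged: (389 − 372)² / 372 = 0.7769
χ² = 0.3884 + 0.7769 = 1.1653 ≈ 1.165

1.165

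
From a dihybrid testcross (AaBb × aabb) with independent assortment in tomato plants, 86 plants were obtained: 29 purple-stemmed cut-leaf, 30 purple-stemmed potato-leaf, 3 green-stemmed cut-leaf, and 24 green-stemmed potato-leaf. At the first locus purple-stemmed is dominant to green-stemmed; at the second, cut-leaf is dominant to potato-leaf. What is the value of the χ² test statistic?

22.186

A dihybrid testcross with independent assortment gives a 1:1:1:1 ratio.
The 1:1:1:1 ratio has 4 parts, so with N = 86 the expected counts are:
  purple-stemmed cut-leaf: 86 × 1/4 = 21.5
  purple-stemmed potato-leaf: 86 × 1/4 = 21.5
  green-stemmed cut-leaf: 86 × 1/4 = 21.5
  green-stemmed potato-leaf: 86 × 1/4 = 21.5
χ² = Σ (O − E)² / E
  purple-stemmed cut-leaf: (29 − 21.5)² / 21.5 = 2.6163
  purple-stemmed potato-leaf: (30 − 21.5)² / 21.5 = 3.3605
  green-stemmed cut-leaf: (3 − 21.5)² / 21.5 = 15.9186
  green-stemmed potato-leaf: (24 − 21.5)² / 21.5 = 0.2907
χ² = 2.6163 + 3.3605 + 15.9186 + 0.2907 = 22.1861 ≈ 22.186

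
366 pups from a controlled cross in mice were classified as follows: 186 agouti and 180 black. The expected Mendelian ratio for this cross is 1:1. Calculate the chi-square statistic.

0.098

The 1:1 ratio has 2 parts, so with N = 366 the expected counts are:
  agouti: 366 × 1/2 = 183
  black: 366 × 1/2 = 183
χ² = Σ (O − E)² / E
  agouti: (186 − 183)² / 183 = 0.0492
  black: (180 − 183)² / 183 = 0.0492
χ² = 0.0492 + 0.0492 = 0.0984 ≈ 0.098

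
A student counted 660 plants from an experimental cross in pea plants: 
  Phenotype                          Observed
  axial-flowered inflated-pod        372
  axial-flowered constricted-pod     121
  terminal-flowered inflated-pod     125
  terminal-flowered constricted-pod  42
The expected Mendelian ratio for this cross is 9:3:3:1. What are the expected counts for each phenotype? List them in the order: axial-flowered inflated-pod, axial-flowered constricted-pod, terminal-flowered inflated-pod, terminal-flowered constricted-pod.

371.25, 123.75, 123.75, 41.25

Under the 9:3:3:1 hypothesis (Σ ratio = 16, N = 660):
  axial-flowered inflated-pod: 660 × 9/16 = 371.25
  axial-flowered constricted-pod: 660 × 3/16 = 123.75
  terminal-flowered inflated-pod: 660 × 3/16 = 123.75
  terminal-flowered constricted-pod: 660 × 1/16 = 41.25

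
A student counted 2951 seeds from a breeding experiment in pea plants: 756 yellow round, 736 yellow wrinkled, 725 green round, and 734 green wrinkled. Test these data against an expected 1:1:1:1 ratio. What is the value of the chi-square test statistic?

The 1:1:1:1 ratio has 4 parts, so with N = 2951 the expected counts are:
  yellow round: 2951 × 1/4 = 737.75
  yellow wrinkled: 2951 × 1/4 = 737.75
  green round: 2951 × 1/4 = 737.75
  green wrinkled: 2951 × 1/4 = 737.75
χ² = Σ (O − E)² / E
  yellow round: (756 − 737.75)² / 737.75 = 0.4515
  yellow wrinkled: (736 − 737.75)² / 737.75 = 0.0042
  green round: (725 − 737.75)² / 737.75 = 0.2203
  green wrinkled: (734 − 737.75)² / 737.75 = 0.0191
χ² = 0.4515 + 0.0042 + 0.2203 + 0.0191 = 0.6951 ≈ 0.695

0.695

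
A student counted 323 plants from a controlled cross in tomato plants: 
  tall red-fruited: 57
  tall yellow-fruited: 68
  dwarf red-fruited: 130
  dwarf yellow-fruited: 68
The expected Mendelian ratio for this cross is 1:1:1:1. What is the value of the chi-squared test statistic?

41.050

Expected counts for N = 323 under a 1:1:1:1 ratio (total parts = 4):
  tall red-fruited: 323 × 1/4 = 80.75
  tall yellow-fruited: 323 × 1/4 = 80.75
  dwarf red-fruited: 323 × 1/4 = 80.75
  dwarf yellow-fruited: 323 × 1/4 = 80.75
χ² = Σ (O − E)² / E
  tall red-fruited: (57 − 80.75)² / 80.75 = 6.9853
  tall yellow-fruited: (68 − 80.75)² / 80.75 = 2.0132
  dwarf red-fruited: (130 − 80.75)² / 80.75 = 30.0379
  dwarf yellow-fruited: (68 − 80.75)² / 80.75 = 2.0132
χ² = 6.9853 + 2.0132 + 30.0379 + 2.0132 = 41.0496 ≈ 41.050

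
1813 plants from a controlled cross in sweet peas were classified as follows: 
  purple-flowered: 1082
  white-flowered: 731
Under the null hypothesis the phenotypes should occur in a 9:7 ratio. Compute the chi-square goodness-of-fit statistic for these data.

Total ratio parts = 16. Expected numbers out of 1813:
  purple-flowered: 1813 × 9/16 = 1019.8125
  white-flowered: 1813 × 7/16 = 793.1875
χ² = Σ (O − E)² / E
  purple-flowered: (1082 − 1019.8125)² / 1019.8125 = 3.7922
  white-flowered: (731 − 793.1875)² / 793.1875 = 4.8756
χ² = 3.7922 + 4.8756 = 8.6678 ≈ 8.668

8.668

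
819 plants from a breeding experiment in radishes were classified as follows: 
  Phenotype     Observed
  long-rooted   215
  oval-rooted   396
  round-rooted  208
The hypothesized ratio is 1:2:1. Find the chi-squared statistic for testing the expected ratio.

1.010

Total ratio parts = 4. Expected numbers out of 819:
  long-rooted: 819 × 1/4 = 204.75
  oval-rooted: 819 × 2/4 = 409.5
  round-rooted: 819 × 1/4 = 204.75
χ² = Σ (O − E)² / E
  long-rooted: (215 − 204.75)² / 204.75 = 0.5131
  oval-rooted: (396 − 409.5)² / 409.5 = 0.4451
  round-rooted: (208 − 204.75)² / 204.75 = 0.0516
χ² = 0.5131 + 0.4451 + 0.0516 = 1.0098 ≈ 1.010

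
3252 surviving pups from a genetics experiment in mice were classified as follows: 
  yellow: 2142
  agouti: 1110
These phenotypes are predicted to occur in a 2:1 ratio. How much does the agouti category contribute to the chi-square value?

0.624

Under the 2:1 hypothesis (Σ ratio = 3, N = 3252):
  yellow: 3252 × 2/3 = 2168
  agouti: 3252 × 1/3 = 1084
Contribution of agouti: (1110 − 1084)² / 1084 = 0.6236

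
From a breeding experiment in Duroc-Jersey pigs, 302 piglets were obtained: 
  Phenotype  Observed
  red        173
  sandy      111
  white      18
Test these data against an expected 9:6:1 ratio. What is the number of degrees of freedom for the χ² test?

2

A goodness-of-fit test with 3 phenotype classes has df = 3 − 1 = 2.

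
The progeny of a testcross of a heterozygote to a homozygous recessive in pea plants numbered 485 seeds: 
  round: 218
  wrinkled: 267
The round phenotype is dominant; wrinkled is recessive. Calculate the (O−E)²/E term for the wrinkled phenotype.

2.475

A testcross of a heterozygote (Aa × aa) gives a 1:1 phenotypic ratio.
Expected counts for N = 485 under a 1:1 ratio (total parts = 2):
  round: 485 × 1/2 = 242.5
  wrinkled: 485 × 1/2 = 242.5
Contribution of wrinkled: (267 − 242.5)² / 242.5 = 2.4753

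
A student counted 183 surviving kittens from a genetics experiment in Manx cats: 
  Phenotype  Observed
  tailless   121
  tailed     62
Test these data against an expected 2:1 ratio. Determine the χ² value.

0.025

The 2:1 ratio has 3 parts, so with N = 183 the expected counts are:
  tailless: 183 × 2/3 = 122
  tailed: 183 × 1/3 = 61
χ² = Σ (O − E)² / E
  tailless: (121 − 122)² / 122 = 0.0082
  tailed: (62 − 61)² / 61 = 0.0164
χ² = 0.0082 + 0.0164 = 0.0246 ≈ 0.025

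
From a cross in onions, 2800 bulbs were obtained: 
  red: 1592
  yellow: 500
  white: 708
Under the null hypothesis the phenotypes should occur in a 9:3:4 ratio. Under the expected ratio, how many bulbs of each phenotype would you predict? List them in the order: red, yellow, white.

1575, 525, 700

Expected counts for N = 2800 under a 9:3:4 ratio (total parts = 16):
  red: 2800 × 9/16 = 1575
  yellow: 2800 × 3/16 = 525
  white: 2800 × 4/16 = 700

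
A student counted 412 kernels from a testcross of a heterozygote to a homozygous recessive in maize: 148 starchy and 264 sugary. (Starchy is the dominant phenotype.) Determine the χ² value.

32.660

A testcross of a heterozygote (Aa × aa) gives a 1:1 phenotypic ratio.
Total ratio parts = 2. Expected numbers out of 412:
  starchy: 412 × 1/2 = 206
  sugary: 412 × 1/2 = 206
χ² = Σ (O − E)² / E
  starchy: (148 − 206)² / 206 = 16.3301
  sugary: (264 − 206)² / 206 = 16.3301
χ² = 16.3301 + 16.3301 = 32.6602 ≈ 32.660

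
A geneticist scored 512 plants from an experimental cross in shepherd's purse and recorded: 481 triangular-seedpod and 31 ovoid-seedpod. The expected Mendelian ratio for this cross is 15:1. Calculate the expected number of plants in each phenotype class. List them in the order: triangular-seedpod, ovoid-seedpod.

The 15:1 ratio has 16 parts, so with N = 512 the expected counts are:
  triangular-seedpod: 512 × 15/16 = 480
  ovoid-seedpod: 512 × 1/16 = 32

480, 32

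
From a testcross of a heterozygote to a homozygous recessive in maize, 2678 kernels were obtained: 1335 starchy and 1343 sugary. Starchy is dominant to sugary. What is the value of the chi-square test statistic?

0.024

A testcross of a heterozygote (Aa × aa) gives a 1:1 phenotypic ratio.
Under the 1:1 hypothesis (Σ ratio = 2, N = 2678):
  starchy: 2678 × 1/2 = 1339
  sugary: 2678 × 1/2 = 1339
χ² = Σ (O − E)² / E
  starchy: (1335 − 1339)² / 1339 = 0.0119
  sugary: (1343 − 1339)² / 1339 = 0.0119
χ² = 0.0119 + 0.0119 = 0.0238 ≈ 0.024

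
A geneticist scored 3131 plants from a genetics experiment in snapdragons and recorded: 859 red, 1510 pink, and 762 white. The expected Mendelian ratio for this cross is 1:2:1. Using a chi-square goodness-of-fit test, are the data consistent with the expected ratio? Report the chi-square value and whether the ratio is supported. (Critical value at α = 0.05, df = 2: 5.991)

The 1:2:1 ratio has 4 parts, so with N = 3131 the expected counts are:
  red: 3131 × 1/4 = 782.75
  pink: 3131 × 2/4 = 1565.5
  white: 3131 × 1/4 = 782.75
χ² = Σ (O − E)² / E
  red: (859 − 782.75)² / 782.75 = 7.4277
  pink: (1510 − 1565.5)² / 1565.5 = 1.9676
  white: (762 − 782.75)² / 782.75 = 0.5501
χ² = 7.4277 + 1.9676 + 0.5501 = 9.9454 ≈ 9.945
Degrees of freedom = 3 − 1 = 2; critical value at α = 0.05 is 5.991.
Since 9.945 > 5.991, we reject the null hypothesis — the data do not fit the 1:2:1 ratio.

9.945; not consistent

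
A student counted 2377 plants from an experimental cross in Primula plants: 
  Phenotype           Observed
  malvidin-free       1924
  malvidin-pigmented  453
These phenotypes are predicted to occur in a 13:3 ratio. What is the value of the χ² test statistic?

Total ratio parts = 16. Expected numbers out of 2377:
  malvidin-free: 2377 × 13/16 = 1931.3125
  malvidin-pigmented: 2377 × 3/16 = 445.6875
χ² = Σ (O − E)² / E
  malvidin-free: (1924 − 1931.3125)² / 1931.3125 = 0.0277
  malvidin-pigmented: (453 − 445.6875)² / 445.6875 = 0.1200
χ² = 0.0277 + 0.1200 = 0.1477 ≈ 0.148

0.148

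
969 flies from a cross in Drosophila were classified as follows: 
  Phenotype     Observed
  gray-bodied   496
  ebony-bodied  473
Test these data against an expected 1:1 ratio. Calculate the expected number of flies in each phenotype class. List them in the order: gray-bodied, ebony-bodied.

484.5, 484.5

The 1:1 ratio has 2 parts, so with N = 969 the expected counts are:
  gray-bodied: 969 × 1/2 = 484.5
  ebony-bodied: 969 × 1/2 = 484.5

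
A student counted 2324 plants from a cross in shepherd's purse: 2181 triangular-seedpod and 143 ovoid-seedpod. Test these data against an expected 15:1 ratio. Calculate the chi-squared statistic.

0.037

Expected counts for N = 2324 under a 15:1 ratio (total parts = 16):
  triangular-seedpod: 2324 × 15/16 = 2178.75
  ovoid-seedpod: 2324 × 1/16 = 145.25
χ² = Σ (O − E)² / E
  triangular-seedpod: (2181 − 2178.75)² / 2178.75 = 0.0023
  ovoid-seedpod: (143 − 145.25)² / 145.25 = 0.0349
χ² = 0.0023 + 0.0349 = 0.0372 ≈ 0.037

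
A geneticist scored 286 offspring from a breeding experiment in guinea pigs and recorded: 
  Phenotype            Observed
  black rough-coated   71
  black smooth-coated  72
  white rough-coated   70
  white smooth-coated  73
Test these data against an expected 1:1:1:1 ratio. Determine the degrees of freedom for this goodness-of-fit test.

A goodness-of-fit test with 4 phenotype classes has df = 4 − 1 = 3.

3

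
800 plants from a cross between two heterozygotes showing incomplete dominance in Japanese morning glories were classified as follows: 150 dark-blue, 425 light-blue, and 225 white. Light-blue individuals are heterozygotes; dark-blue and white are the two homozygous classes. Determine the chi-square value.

With incomplete dominance, a heterozygote × heterozygote cross gives a 1:2:1 phenotypic ratio.
Under the 1:2:1 hypothesis (Σ ratio = 4, N = 800):
  dark-blue: 800 × 1/4 = 200
  light-blue: 800 × 2/4 = 400
  white: 800 × 1/4 = 200
χ² = Σ (O − E)² / E
  dark-blue: (150 − 200)² / 200 = 12.5000
  light-blue: (425 − 400)² / 400 = 1.5625
  white: (225 − 200)² / 200 = 3.1250
χ² = 12.5000 + 1.5625 + 3.1250 = 17.1875 ≈ 17.188

17.188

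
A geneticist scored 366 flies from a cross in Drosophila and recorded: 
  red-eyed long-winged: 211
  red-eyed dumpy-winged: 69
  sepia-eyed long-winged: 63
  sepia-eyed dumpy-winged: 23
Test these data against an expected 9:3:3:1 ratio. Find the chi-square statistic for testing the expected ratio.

Expected counts for N = 366 under a 9:3:3:1 ratio (total parts = 16):
  red-eyed long-winged: 366 × 9/16 = 205.875
  red-eyed dumpy-winged: 366 × 3/16 = 68.625
  sepia-eyed long-winged: 366 × 3/16 = 68.625
  sepia-eyed dumpy-winged: 366 × 1/16 = 22.875
χ² = Σ (O − E)² / E
  red-eyed long-winged: (211 − 205.875)² / 205.875 = 0.1276
  red-eyed dumpy-winged: (69 − 68.625)² / 68.625 = 0.0020
  sepia-eyed long-winged: (63 − 68.625)² / 68.625 = 0.4611
  sepia-eyed dumpy-winged: (23 − 22.875)² / 22.875 = 0.0007
χ² = 0.1276 + 0.0020 + 0.4611 + 0.0007 = 0.5914 ≈ 0.591

0.591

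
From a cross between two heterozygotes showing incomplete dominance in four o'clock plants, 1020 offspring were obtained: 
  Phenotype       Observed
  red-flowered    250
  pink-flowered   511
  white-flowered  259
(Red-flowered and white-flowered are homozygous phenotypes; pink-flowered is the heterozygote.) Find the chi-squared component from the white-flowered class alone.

0.063

With incomplete dominance, a heterozygote × heterozygote cross gives a 1:2:1 phenotypic ratio.
Expected counts for N = 1020 under a 1:2:1 ratio (total parts = 4):
  red-flowered: 1020 × 1/4 = 255
  pink-flowered: 1020 × 2/4 = 510
  white-flowered: 1020 × 1/4 = 255
Contribution of white-flowered: (259 − 255)² / 255 = 0.0627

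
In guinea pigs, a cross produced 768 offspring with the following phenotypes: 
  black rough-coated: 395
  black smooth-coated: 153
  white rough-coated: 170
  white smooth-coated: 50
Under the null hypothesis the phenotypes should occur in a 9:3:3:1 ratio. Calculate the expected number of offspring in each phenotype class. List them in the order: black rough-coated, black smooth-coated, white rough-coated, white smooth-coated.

432, 144, 144, 48

The 9:3:3:1 ratio has 16 parts, so with N = 768 the expected counts are:
  black rough-coated: 768 × 9/16 = 432
  black smooth-coated: 768 × 3/16 = 144
  white rough-coated: 768 × 3/16 = 144
  white smooth-coated: 768 × 1/16 = 48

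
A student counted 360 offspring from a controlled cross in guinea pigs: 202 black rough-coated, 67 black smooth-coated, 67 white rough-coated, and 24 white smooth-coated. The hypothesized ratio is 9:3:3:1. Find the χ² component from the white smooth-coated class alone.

Total ratio parts = 16. Expected numbers out of 360:
  black rough-coated: 360 × 9/16 = 202.5
  black smooth-coated: 360 × 3/16 = 67.5
  white rough-coated: 360 × 3/16 = 67.5
  white smooth-coated: 360 × 1/16 = 22.5
Contribution of white smooth-coated: (24 − 22.5)² / 22.5 = 0.1000

0.100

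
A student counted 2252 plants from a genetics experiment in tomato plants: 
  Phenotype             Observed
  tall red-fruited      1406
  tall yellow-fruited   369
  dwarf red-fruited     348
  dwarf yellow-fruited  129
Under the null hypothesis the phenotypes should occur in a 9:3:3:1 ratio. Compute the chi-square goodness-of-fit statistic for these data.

36.060

Expected counts for N = 2252 under a 9:3:3:1 ratio (total parts = 16):
  tall red-fruited: 2252 × 9/16 = 1266.75
  tall yellow-fruited: 2252 × 3/16 = 422.25
  dwarf red-fruited: 2252 × 3/16 = 422.25
  dwarf yellow-fruited: 2252 × 1/16 = 140.75
χ² = Σ (O − E)² / E
  tall red-fruited: (1406 − 1266.75)² / 1266.75 = 15.3073
  tall yellow-fruited: (369 − 422.25)² / 422.25 = 6.7154
  dwarf red-fruited: (348 − 422.25)² / 422.25 = 13.0564
  dwarf yellow-fruited: (129 − 140.75)² / 140.75 = 0.9809
χ² = 15.3073 + 6.7154 + 13.0564 + 0.9809 = 36.060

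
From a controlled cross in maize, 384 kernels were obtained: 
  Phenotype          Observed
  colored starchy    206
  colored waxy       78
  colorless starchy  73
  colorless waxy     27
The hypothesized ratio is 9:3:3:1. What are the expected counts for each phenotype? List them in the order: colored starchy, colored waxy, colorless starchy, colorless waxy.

Total ratio parts = 16. Expected numbers out of 384:
  colored starchy: 384 × 9/16 = 216
  colored waxy: 384 × 3/16 = 72
  colorless starchy: 384 × 3/16 = 72
  colorless waxy: 384 × 1/16 = 24

216, 72, 72, 24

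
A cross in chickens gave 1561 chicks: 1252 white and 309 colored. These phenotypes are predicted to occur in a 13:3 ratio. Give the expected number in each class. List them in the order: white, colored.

1268.3125, 292.6875

The 13:3 ratio has 16 parts, so with N = 1561 the expected counts are:
  white: 1561 × 13/16 = 1268.3125
  colored: 1561 × 3/16 = 292.6875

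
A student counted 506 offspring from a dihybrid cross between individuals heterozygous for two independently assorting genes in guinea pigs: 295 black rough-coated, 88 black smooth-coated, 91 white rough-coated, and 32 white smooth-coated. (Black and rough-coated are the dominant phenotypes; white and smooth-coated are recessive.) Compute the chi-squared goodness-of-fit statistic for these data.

A dihybrid F₂ with independent assortment and complete dominance at both loci gives a 9:3:3:1 phenotypic ratio.
The 9:3:3:1 ratio has 16 parts, so with N = 506 the expected counts are:
  black rough-coated: 506 × 9/16 = 284.625
  black smooth-coated: 506 × 3/16 = 94.875
  white rough-coated: 506 × 3/16 = 94.875
  white smooth-coated: 506 × 1/16 = 31.625
χ² = Σ (O − E)² / E
  black rough-coated: (295 − 284.625)² / 284.625 = 0.3782
  black smooth-coated: (88 − 94.875)² / 94.875 = 0.4982
  white rough-coated: (91 − 94.875)² / 94.875 = 0.1583
  white smooth-coated: (32 − 31.625)² / 31.625 = 0.0044
χ² = 0.3782 + 0.4982 + 0.1583 + 0.0044 = 1.0391 ≈ 1.039

1.039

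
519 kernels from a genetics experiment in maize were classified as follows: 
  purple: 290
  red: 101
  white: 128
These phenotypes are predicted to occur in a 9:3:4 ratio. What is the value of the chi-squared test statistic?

Under the 9:3:4 hypothesis (Σ ratio = 16, N = 519):
  purple: 519 × 9/16 = 291.9375
  red: 519 × 3/16 = 97.3125
  white: 519 × 4/16 = 129.75
χ² = Σ (O − E)² / E
  purple: (290 − 291.9375)² / 291.9375 = 0.0129
  red: (101 − 97.3125)² / 97.3125 = 0.1397
  white: (128 − 129.75)² / 129.75 = 0.0236
χ² = 0.0129 + 0.1397 + 0.0236 = 0.1762 ≈ 0.176

0.176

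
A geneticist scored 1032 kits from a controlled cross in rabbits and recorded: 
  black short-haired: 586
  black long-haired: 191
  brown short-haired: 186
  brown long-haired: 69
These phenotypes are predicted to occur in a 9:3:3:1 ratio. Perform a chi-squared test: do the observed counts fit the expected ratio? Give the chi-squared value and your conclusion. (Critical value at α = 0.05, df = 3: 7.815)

The 9:3:3:1 ratio has 16 parts, so with N = 1032 the expected counts are:
  black short-haired: 1032 × 9/16 = 580.5
  black long-haired: 1032 × 3/16 = 193.5
  brown short-haired: 1032 × 3/16 = 193.5
  brown long-haired: 1032 × 1/16 = 64.5
χ² = Σ (O − E)² / E
  black short-haired: (586 − 580.5)² / 580.5 = 0.0521
  black long-haired: (191 − 193.5)² / 193.5 = 0.0323
  brown short-haired: (186 − 193.5)² / 193.5 = 0.2907
  brown long-haired: (69 − 64.5)² / 64.5 = 0.3140
χ² = 0.0521 + 0.0323 + 0.2907 + 0.3140 = 0.6891 ≈ 0.689
Degrees of freedom = 4 − 1 = 3; critical value at α = 0.05 is 7.815.
Since 0.689 < 7.815, we fail to reject the null hypothesis — the data are consistent with the 9:3:3:1 ratio.

0.689; consistent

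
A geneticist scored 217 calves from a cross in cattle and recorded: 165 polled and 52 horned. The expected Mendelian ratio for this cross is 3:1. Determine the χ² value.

Total ratio parts = 4. Expected numbers out of 217:
  polled: 217 × 3/4 = 162.75
  horned: 217 × 1/4 = 54.25
χ² = Σ (O − E)² / E
  polled: (165 − 162.75)² / 162.75 = 0.0311
  horned: (52 − 54.25)² / 54.25 = 0.0933
χ² = 0.0311 + 0.0933 = 0.1244 ≈ 0.124

0.124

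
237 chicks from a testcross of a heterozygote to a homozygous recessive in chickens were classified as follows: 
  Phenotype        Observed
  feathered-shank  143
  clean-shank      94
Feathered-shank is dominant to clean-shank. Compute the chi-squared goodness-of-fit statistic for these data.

10.131

A testcross of a heterozygote (Aa × aa) gives a 1:1 phenotypic ratio.
Expected counts for N = 237 under a 1:1 ratio (total parts = 2):
  feathered-shank: 237 × 1/2 = 118.5
  clean-shank: 237 × 1/2 = 118.5
χ² = Σ (O − E)² / E
  feathered-shank: (143 − 118.5)² / 118.5 = 5.0654
  clean-shank: (94 − 118.5)² / 118.5 = 5.0654
χ² = 5.0654 + 5.0654 = 10.1308 ≈ 10.131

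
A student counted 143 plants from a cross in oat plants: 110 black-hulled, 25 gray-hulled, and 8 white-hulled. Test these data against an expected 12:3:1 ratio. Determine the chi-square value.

Expected counts for N = 143 under a 12:3:1 ratio (total parts = 16):
  black-hulled: 143 × 12/16 = 107.25
  gray-hulled: 143 × 3/16 = 26.8125
  white-hulled: 143 × 1/16 = 8.9375
χ² = Σ (O − E)² / E
  black-hulled: (110 − 107.25)² / 107.25 = 0.0705
  gray-hulled: (25 − 26.8125)² / 26.8125 = 0.1225
  white-hulled: (8 − 8.9375)² / 8.9375 = 0.0983
χ² = 0.0705 + 0.1225 + 0.0983 = 0.2913 ≈ 0.291

0.291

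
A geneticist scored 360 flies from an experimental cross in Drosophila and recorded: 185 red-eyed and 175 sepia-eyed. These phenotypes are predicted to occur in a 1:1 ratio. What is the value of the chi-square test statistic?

0.278

Expected counts for N = 360 under a 1:1 ratio (total parts = 2):
  red-eyed: 360 × 1/2 = 180
  sepia-eyed: 360 × 1/2 = 180
χ² = Σ (O − E)² / E
  red-eyed: (185 − 180)² / 180 = 0.1389
  sepia-eyed: (175 − 180)² / 180 = 0.1389
χ² = 0.1389 + 0.1389 = 0.2778 ≈ 0.278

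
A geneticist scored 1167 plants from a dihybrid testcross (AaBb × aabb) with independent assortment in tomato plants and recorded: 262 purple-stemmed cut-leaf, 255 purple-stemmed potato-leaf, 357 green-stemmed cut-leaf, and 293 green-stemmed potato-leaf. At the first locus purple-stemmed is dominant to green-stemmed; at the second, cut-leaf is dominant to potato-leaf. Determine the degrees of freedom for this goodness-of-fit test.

3

A dihybrid testcross with independent assortment gives a 1:1:1:1 ratio.
A goodness-of-fit test with 4 phenotype classes has df = 4 − 1 = 3.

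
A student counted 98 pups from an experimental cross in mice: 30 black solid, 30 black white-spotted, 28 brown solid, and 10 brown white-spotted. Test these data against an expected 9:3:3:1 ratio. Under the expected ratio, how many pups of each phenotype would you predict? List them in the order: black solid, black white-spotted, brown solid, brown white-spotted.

55.125, 18.375, 18.375, 6.125

The 9:3:3:1 ratio has 16 parts, so with N = 98 the expected counts are:
  black solid: 98 × 9/16 = 55.125
  black white-spotted: 98 × 3/16 = 18.375
  brown solid: 98 × 3/16 = 18.375
  brown white-spotted: 98 × 1/16 = 6.125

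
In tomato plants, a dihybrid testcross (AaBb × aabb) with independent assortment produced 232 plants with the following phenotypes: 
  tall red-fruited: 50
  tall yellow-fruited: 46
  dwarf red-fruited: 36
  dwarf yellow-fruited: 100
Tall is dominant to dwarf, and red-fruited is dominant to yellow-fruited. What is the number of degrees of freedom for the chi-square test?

3

A dihybrid testcross with independent assortment gives a 1:1:1:1 ratio.
A goodness-of-fit test with 4 phenotype classes has df = 4 − 1 = 3.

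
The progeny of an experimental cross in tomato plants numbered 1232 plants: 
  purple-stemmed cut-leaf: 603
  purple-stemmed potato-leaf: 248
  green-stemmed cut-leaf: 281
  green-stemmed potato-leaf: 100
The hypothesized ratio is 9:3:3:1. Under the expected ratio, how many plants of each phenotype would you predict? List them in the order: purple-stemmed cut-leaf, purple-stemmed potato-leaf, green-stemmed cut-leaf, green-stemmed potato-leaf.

693, 231, 231, 77

The 9:3:3:1 ratio has 16 parts, so with N = 1232 the expected counts are:
  purple-stemmed cut-leaf: 1232 × 9/16 = 693
  purple-stemmed potato-leaf: 1232 × 3/16 = 231
  green-stemmed cut-leaf: 1232 × 3/16 = 231
  green-stemmed potato-leaf: 1232 × 1/16 = 77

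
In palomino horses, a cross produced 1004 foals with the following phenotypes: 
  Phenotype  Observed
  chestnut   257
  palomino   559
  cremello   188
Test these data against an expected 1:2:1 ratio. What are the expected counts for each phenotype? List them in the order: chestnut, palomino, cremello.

251, 502, 251

Total ratio parts = 4. Expected numbers out of 1004:
  chestnut: 1004 × 1/4 = 251
  palomino: 1004 × 2/4 = 502
  cremello: 1004 × 1/4 = 251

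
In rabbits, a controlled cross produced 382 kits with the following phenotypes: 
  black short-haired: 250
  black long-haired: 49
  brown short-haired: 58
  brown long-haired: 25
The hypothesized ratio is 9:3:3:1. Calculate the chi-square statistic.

15.533

The 9:3:3:1 ratio has 16 parts, so with N = 382 the expected counts are:
  black short-haired: 382 × 9/16 = 214.875
  black long-haired: 382 × 3/16 = 71.625
  brown short-haired: 382 × 3/16 = 71.625
  brown long-haired: 382 × 1/16 = 23.875
χ² = Σ (O − E)² / E
  black short-haired: (250 − 214.875)² / 214.875 = 5.7418
  black long-haired: (49 − 71.625)² / 71.625 = 7.1468
  brown short-haired: (58 − 71.625)² / 71.625 = 2.5918
  brown long-haired: (25 − 23.875)² / 23.875 = 0.0530
χ² = 5.7418 + 7.1468 + 2.5918 + 0.0530 = 15.5334 ≈ 15.533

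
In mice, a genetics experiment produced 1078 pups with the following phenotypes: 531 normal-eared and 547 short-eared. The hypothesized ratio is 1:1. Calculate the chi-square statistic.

0.237

The 1:1 ratio has 2 parts, so with N = 1078 the expected counts are:
  normal-eared: 1078 × 1/2 = 539
  short-eared: 1078 × 1/2 = 539
χ² = Σ (O − E)² / E
  normal-eared: (531 − 539)² / 539 = 0.1187
  short-eared: (547 − 539)² / 539 = 0.1187
χ² = 0.1187 + 0.1187 = 0.2374 ≈ 0.237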